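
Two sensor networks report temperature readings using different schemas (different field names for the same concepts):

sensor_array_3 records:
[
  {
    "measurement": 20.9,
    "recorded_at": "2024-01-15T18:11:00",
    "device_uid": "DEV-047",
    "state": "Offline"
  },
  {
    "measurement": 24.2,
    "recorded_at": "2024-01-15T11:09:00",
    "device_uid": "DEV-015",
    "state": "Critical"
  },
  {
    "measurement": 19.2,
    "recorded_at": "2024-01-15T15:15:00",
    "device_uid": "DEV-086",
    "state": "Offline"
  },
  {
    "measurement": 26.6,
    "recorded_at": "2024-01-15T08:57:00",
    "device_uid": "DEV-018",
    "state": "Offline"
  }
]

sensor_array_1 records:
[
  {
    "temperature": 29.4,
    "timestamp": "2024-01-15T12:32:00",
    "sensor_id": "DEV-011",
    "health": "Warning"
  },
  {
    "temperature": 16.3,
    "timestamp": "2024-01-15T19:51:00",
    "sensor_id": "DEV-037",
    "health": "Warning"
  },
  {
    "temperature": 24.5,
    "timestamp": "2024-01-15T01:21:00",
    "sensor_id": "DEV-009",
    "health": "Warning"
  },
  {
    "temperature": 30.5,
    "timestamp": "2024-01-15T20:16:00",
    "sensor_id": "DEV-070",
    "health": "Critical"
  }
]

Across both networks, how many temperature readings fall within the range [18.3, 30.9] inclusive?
7

Schema mapping: "measurement" (sensor_array_3) = "temperature" (sensor_array_1) = temperature

Readings in [18.3, 30.9] from sensor_array_3: 4
Readings in [18.3, 30.9] from sensor_array_1: 3

Total count: 4 + 3 = 7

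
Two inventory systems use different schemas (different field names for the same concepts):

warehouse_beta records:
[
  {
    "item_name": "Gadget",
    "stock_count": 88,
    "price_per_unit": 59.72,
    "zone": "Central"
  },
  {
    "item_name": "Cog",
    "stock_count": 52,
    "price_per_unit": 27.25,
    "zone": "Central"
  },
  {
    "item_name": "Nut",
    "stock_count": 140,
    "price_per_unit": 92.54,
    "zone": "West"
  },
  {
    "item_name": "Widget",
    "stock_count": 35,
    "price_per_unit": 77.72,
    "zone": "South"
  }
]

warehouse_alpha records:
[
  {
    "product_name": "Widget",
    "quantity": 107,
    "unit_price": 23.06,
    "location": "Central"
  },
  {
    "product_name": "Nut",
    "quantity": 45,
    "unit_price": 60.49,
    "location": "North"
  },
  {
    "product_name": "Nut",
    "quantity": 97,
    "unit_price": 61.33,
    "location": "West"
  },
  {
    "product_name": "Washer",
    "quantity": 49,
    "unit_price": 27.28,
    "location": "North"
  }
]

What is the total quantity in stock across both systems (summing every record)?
613

To reconcile these schemas, identify the field holding the quantity in stock in each system:
1. In warehouse_beta it is "stock_count"
2. In warehouse_alpha it is "quantity"

From warehouse_beta: 88 + 52 + 140 + 35 = 315
From warehouse_alpha: 107 + 45 + 97 + 49 = 298

Total: 315 + 298 = 613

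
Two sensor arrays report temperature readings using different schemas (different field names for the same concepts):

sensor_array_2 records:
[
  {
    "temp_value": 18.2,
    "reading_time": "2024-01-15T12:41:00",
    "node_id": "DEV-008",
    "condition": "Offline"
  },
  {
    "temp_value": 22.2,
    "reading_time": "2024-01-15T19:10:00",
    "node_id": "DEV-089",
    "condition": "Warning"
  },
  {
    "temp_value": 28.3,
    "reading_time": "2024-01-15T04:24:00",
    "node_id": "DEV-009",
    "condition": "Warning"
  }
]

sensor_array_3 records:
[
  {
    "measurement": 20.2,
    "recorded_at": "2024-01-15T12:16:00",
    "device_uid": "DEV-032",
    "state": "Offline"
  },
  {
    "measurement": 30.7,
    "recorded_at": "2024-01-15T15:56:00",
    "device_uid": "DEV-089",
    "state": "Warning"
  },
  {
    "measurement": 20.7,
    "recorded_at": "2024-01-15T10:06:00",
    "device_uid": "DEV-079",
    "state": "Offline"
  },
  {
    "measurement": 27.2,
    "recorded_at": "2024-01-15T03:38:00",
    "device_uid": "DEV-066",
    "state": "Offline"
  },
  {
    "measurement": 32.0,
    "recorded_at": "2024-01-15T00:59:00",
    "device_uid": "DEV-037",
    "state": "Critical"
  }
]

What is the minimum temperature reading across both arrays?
18.2

Schema mapping: "temp_value" (sensor_array_2) = "measurement" (sensor_array_3) = temperature reading

Minimum in sensor_array_2: 18.2
Minimum in sensor_array_3: 20.2

Overall minimum: min(18.2, 20.2) = 18.2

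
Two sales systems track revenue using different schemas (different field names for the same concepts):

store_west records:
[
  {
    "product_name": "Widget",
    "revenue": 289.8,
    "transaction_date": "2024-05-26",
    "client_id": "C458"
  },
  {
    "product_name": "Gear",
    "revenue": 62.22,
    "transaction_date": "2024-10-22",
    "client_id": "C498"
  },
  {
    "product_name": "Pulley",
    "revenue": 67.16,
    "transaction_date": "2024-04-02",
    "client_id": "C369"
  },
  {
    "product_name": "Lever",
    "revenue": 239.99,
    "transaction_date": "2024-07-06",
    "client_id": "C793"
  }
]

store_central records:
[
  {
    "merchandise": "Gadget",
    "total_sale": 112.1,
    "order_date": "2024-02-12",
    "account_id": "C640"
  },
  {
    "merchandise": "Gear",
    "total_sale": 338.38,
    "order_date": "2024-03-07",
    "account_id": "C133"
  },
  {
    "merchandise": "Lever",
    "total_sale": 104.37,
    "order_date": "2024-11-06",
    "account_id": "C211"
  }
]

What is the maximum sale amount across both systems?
338.38

Reconcile: "revenue" (store_west) = "total_sale" (store_central) = sale amount

Maximum in store_west: 289.8
Maximum in store_central: 338.38

Overall maximum: max(289.8, 338.38) = 338.38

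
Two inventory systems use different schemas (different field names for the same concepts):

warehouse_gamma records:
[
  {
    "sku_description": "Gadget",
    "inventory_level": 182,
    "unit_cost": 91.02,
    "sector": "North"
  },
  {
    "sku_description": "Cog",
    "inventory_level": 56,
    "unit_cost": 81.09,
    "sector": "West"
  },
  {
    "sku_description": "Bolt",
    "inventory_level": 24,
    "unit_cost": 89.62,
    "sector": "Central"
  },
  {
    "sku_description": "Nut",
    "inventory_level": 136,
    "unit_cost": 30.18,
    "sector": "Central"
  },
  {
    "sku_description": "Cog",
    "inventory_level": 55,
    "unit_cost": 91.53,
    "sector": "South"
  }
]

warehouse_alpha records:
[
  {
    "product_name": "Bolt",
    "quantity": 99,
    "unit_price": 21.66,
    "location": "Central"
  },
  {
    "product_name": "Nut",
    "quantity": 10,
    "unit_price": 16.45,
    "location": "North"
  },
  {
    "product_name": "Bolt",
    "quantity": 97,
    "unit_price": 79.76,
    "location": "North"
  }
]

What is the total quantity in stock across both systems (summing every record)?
659

To reconcile these schemas, identify the field holding the quantity in stock in each system:
1. In warehouse_gamma it is "inventory_level"
2. In warehouse_alpha it is "quantity"

From warehouse_gamma: 182 + 56 + 24 + 136 + 55 = 453
From warehouse_alpha: 99 + 10 + 97 = 206

Total: 453 + 206 = 659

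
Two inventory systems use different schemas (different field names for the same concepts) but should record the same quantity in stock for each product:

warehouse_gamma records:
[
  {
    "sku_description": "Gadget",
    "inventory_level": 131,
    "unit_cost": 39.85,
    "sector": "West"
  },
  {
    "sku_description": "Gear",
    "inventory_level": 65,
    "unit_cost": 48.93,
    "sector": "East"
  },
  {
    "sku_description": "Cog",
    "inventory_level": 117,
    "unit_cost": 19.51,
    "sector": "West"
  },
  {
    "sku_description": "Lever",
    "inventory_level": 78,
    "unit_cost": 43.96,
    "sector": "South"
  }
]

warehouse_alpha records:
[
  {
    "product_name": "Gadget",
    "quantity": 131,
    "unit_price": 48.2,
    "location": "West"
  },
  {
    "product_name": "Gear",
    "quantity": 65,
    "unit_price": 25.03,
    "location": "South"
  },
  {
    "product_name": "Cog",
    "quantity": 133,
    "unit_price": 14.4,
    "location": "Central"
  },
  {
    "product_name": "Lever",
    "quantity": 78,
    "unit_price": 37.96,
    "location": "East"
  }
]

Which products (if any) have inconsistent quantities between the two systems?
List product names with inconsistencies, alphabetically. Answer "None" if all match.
Cog

Schema mappings:
- "sku_description" (warehouse_gamma) = "product_name" (warehouse_alpha) = product name
- "inventory_level" (warehouse_gamma) = "quantity" (warehouse_alpha) = quantity

Comparison:
  Gadget: 131 vs 131 - MATCH
  Gear: 65 vs 65 - MATCH
  Cog: 117 vs 133 - MISMATCH
  Lever: 78 vs 78 - MATCH

Products with inconsistencies: Cog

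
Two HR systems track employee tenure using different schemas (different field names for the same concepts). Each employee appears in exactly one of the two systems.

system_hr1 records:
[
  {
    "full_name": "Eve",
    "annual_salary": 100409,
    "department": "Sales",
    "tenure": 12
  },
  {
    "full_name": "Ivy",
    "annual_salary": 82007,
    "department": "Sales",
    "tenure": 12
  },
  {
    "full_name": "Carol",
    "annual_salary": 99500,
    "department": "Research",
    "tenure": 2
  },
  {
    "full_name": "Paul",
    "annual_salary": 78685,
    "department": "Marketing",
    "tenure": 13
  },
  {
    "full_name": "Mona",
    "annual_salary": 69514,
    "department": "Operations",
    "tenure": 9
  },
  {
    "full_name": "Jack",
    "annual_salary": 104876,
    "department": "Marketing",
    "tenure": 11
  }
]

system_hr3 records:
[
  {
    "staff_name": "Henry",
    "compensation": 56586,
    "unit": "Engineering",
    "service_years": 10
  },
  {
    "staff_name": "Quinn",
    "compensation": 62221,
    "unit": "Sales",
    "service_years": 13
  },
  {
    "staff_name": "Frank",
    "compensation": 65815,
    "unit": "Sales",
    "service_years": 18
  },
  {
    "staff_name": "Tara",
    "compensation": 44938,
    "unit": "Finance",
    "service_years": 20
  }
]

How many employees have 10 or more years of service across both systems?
8

Reconcile schemas: "tenure" (system_hr1) = "service_years" (system_hr3) = years of service

From system_hr1: 4 employees with >= 10 years
From system_hr3: 4 employees with >= 10 years

Total: 4 + 4 = 8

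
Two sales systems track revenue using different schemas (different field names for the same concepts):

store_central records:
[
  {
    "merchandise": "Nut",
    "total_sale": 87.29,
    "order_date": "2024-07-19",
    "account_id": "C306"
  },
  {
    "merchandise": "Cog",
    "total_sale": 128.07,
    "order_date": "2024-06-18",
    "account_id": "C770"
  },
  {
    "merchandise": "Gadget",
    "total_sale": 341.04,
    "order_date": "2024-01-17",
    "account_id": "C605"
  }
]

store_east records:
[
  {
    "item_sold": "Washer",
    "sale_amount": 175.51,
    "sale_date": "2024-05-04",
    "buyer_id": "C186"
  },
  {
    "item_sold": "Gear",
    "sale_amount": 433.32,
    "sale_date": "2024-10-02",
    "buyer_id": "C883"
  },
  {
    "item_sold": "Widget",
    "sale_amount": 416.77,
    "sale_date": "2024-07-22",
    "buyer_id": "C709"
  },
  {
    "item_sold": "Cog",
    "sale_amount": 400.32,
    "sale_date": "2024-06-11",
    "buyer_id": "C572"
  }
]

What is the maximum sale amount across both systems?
433.32

Reconcile: "total_sale" (store_central) = "sale_amount" (store_east) = sale amount

Maximum in store_central: 341.04
Maximum in store_east: 433.32

Overall maximum: max(341.04, 433.32) = 433.32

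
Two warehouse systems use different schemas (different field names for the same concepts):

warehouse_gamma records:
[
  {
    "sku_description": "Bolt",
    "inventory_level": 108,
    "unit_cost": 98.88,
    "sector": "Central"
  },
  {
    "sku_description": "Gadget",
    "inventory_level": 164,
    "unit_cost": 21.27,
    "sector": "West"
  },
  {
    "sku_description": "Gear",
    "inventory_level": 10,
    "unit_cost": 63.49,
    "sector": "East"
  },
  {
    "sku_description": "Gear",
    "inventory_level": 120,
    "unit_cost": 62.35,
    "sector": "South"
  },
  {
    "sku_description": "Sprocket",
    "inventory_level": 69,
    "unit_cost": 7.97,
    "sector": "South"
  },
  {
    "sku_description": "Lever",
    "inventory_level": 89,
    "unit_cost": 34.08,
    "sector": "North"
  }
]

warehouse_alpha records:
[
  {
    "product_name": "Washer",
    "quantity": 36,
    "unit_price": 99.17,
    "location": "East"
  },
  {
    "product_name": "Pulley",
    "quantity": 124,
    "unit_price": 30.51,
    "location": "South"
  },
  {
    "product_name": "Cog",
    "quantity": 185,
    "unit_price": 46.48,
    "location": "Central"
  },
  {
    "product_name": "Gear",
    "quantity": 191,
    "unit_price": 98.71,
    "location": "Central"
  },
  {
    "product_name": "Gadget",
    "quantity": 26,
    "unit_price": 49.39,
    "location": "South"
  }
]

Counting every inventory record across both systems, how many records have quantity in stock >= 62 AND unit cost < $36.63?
4

Schema mappings:
- "inventory_level" (warehouse_gamma) = "quantity" (warehouse_alpha) = quantity
- "unit_cost" (warehouse_gamma) = "unit_price" (warehouse_alpha) = unit cost

Records meeting both conditions in warehouse_gamma: 3
Records meeting both conditions in warehouse_alpha: 1

Total: 3 + 1 = 4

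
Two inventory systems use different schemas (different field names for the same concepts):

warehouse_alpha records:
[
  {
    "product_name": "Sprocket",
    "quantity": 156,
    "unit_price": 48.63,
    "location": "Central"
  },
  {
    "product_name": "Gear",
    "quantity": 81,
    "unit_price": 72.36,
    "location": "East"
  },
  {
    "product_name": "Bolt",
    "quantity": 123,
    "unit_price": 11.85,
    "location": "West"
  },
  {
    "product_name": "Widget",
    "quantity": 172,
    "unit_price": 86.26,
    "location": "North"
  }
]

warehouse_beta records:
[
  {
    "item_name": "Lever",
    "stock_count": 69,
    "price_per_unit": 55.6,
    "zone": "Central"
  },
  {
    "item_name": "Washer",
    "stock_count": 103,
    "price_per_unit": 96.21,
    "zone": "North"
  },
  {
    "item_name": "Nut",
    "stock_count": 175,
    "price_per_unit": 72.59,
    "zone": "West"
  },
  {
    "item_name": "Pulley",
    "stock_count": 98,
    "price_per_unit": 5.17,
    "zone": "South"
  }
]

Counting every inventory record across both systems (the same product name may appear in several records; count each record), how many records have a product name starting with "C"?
0

Schema mapping: "product_name" (warehouse_alpha) = "item_name" (warehouse_beta) = product name

Records with product name starting with "C" in warehouse_alpha: 0
Records with product name starting with "C" in warehouse_beta: 0

Total: 0 + 0 = 0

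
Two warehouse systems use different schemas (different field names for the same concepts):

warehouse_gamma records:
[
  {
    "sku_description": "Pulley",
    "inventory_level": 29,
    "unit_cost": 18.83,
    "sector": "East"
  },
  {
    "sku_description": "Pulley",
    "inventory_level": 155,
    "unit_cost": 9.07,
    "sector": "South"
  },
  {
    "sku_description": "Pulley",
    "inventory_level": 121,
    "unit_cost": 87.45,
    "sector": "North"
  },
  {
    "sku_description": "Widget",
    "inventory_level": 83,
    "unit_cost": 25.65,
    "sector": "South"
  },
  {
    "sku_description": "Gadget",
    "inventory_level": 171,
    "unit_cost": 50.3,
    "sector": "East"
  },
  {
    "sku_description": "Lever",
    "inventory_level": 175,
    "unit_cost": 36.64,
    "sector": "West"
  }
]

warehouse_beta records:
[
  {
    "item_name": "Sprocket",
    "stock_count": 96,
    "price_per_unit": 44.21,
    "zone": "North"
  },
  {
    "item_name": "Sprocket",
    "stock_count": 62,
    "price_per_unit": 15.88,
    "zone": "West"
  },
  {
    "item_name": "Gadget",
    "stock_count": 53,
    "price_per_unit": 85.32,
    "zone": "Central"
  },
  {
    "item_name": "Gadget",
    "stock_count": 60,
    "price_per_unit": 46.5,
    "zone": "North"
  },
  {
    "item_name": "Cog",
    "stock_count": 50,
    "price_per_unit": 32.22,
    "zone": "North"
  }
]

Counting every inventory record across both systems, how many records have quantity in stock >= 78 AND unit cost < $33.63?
2

Schema mappings:
- "inventory_level" (warehouse_gamma) = "stock_count" (warehouse_beta) = quantity
- "unit_cost" (warehouse_gamma) = "price_per_unit" (warehouse_beta) = unit cost

Records meeting both conditions in warehouse_gamma: 2
Records meeting both conditions in warehouse_beta: 0

Total: 2 + 0 = 2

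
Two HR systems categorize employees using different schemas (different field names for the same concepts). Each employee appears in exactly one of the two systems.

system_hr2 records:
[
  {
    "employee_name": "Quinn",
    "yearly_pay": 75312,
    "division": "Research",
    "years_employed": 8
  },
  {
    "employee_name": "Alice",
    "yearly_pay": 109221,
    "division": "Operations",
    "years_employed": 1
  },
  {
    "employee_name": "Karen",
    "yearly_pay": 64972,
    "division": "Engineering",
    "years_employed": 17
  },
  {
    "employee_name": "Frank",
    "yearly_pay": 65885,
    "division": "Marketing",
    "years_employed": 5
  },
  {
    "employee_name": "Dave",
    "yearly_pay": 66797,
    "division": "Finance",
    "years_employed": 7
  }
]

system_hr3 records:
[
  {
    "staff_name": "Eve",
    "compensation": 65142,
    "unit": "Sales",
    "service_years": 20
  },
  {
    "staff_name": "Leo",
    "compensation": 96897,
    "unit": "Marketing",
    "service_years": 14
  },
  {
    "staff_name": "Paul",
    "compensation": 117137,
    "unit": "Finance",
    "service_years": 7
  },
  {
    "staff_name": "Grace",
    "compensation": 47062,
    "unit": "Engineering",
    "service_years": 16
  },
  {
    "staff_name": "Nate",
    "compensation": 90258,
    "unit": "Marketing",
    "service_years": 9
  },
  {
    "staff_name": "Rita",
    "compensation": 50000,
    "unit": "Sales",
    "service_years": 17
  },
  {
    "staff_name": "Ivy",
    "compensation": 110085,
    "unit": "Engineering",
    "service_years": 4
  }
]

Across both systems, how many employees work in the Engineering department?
3

Schema mapping: "division" (system_hr2) = "unit" (system_hr3) = department

Engineering employees in system_hr2: 1
Engineering employees in system_hr3: 2

Total in Engineering: 1 + 2 = 3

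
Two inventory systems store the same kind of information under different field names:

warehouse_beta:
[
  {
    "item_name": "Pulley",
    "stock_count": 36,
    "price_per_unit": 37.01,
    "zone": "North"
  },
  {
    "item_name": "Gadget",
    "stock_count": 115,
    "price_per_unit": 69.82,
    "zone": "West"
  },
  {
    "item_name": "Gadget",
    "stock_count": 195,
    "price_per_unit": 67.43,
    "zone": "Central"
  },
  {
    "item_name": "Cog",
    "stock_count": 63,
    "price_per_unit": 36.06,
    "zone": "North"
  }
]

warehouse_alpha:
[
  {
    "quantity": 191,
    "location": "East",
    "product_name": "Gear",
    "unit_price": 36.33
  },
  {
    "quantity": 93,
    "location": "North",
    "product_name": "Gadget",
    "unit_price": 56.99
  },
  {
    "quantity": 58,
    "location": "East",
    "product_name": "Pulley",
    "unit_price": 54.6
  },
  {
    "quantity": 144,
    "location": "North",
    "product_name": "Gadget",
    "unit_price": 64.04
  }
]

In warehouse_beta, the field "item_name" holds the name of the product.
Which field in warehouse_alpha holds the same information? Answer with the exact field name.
product_name

In warehouse_beta, "item_name" holds the name of the product.
The fields in warehouse_alpha are: "quantity", "location", "product_name", "unit_price".
"product_name" is the match: the name refers to the same concept and its values are product-name strings (e.g. 'Gadget', 'Gear').
The other fields ("quantity", "location", "unit_price") hold different kinds of data.

So "item_name" in warehouse_beta corresponds to "product_name" in warehouse_alpha.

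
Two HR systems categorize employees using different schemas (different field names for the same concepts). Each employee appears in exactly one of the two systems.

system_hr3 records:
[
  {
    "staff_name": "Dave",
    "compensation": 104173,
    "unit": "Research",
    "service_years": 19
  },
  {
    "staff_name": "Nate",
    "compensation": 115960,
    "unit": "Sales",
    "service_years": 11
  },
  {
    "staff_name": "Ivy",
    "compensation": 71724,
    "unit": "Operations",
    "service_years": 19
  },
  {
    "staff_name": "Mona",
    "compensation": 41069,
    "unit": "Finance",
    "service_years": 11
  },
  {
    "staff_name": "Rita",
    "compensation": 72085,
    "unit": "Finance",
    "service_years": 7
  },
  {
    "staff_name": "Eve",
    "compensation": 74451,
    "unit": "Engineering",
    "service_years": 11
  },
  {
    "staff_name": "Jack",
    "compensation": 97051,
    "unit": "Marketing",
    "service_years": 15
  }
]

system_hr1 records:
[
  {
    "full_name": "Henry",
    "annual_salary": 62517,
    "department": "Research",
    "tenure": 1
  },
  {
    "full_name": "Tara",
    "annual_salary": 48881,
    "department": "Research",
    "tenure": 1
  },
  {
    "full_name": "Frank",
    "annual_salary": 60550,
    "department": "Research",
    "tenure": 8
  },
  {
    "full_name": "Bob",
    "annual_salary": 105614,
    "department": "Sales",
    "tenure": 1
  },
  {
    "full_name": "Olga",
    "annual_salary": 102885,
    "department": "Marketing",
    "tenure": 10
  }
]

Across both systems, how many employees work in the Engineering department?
1

Schema mapping: "unit" (system_hr3) = "department" (system_hr1) = department

Engineering employees in system_hr3: 1
Engineering employees in system_hr1: 0

Total in Engineering: 1 + 0 = 1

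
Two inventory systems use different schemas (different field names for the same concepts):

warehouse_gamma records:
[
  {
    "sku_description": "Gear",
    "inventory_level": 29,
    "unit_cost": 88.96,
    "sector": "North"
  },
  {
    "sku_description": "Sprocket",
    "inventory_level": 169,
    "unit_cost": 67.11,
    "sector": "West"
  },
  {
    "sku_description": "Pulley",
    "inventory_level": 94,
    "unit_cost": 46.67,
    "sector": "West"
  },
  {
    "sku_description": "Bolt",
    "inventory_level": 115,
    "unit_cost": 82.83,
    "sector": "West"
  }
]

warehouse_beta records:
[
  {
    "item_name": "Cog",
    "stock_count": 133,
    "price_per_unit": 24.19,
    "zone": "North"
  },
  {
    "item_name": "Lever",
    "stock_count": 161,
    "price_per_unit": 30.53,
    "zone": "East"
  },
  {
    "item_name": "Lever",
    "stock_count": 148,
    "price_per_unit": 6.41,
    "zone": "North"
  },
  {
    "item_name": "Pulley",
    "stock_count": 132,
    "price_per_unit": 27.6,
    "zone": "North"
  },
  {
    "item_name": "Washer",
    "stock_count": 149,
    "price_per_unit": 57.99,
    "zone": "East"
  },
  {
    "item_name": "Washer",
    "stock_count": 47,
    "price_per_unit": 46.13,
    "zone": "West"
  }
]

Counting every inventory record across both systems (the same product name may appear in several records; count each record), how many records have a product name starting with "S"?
1

Schema mapping: "sku_description" (warehouse_gamma) = "item_name" (warehouse_beta) = product name

Records with product name starting with "S" in warehouse_gamma: 1
Records with product name starting with "S" in warehouse_beta: 0

Total: 1 + 0 = 1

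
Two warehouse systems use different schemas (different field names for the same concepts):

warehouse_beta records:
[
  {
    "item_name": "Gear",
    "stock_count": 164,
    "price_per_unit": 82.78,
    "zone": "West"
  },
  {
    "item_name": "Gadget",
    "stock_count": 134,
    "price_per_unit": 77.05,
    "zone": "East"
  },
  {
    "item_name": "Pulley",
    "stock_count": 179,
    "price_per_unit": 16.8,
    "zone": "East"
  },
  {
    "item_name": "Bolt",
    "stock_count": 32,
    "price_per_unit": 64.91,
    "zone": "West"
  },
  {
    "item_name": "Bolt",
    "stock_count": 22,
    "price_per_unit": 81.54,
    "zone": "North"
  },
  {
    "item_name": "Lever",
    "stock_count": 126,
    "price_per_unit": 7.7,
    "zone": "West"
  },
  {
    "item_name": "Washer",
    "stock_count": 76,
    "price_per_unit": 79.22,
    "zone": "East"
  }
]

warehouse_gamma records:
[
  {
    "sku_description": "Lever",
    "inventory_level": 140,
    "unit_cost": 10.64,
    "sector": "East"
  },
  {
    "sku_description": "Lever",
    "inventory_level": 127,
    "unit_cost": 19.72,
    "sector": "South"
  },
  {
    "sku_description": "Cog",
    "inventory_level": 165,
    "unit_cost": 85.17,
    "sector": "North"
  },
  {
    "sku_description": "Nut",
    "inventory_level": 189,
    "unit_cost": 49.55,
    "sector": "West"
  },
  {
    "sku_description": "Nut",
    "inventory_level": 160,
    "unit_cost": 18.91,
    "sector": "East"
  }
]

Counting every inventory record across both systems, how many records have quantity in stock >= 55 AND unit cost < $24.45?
5

Schema mappings:
- "stock_count" (warehouse_beta) = "inventory_level" (warehouse_gamma) = quantity
- "price_per_unit" (warehouse_beta) = "unit_cost" (warehouse_gamma) = unit cost

Records meeting both conditions in warehouse_beta: 2
Records meeting both conditions in warehouse_gamma: 3

Total: 2 + 3 = 5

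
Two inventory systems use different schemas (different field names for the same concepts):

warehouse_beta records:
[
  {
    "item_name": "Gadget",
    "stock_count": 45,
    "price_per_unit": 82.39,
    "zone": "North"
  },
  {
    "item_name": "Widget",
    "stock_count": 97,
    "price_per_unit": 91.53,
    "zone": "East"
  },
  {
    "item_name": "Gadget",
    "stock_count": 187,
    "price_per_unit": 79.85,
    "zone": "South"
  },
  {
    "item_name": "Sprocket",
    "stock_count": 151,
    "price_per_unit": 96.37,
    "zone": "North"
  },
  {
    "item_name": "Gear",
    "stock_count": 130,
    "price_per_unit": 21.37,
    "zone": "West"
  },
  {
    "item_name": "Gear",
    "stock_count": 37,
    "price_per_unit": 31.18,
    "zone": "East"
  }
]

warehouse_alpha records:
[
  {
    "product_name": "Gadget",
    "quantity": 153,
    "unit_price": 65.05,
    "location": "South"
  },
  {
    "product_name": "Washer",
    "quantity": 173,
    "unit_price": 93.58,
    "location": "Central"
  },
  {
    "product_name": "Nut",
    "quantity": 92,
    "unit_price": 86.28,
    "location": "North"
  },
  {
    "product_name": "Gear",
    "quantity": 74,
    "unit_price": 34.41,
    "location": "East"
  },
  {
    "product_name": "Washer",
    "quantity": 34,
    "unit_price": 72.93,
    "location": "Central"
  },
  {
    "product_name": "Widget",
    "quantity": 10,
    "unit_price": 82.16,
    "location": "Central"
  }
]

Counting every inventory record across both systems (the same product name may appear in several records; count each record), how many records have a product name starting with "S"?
1

Schema mapping: "item_name" (warehouse_beta) = "product_name" (warehouse_alpha) = product name

Records with product name starting with "S" in warehouse_beta: 1
Records with product name starting with "S" in warehouse_alpha: 0

Total: 1 + 0 = 1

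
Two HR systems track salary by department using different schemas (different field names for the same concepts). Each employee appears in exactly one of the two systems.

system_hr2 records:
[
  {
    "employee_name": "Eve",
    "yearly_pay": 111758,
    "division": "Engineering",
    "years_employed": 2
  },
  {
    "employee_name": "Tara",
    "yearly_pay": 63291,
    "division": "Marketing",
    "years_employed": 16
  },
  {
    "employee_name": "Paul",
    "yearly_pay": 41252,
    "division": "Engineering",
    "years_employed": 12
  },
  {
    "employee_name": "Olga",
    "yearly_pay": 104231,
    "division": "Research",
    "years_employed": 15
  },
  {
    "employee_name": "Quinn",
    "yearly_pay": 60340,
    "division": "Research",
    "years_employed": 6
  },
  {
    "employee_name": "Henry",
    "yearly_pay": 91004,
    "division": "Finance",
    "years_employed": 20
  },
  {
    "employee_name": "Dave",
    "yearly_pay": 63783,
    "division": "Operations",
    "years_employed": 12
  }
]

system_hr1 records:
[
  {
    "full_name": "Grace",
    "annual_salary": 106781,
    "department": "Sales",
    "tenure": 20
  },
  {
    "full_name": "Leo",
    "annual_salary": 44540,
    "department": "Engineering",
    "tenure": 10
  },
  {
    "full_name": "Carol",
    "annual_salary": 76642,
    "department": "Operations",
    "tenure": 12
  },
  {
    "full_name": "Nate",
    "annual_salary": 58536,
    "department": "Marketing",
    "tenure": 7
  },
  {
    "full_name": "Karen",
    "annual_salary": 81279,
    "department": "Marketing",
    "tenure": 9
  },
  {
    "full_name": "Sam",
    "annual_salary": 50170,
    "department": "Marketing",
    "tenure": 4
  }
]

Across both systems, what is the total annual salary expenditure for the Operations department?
140425

Schema mappings:
- "division" (system_hr2) = "department" (system_hr1) = department
- "yearly_pay" (system_hr2) = "annual_salary" (system_hr1) = salary

Operations salaries from system_hr2: 63783
Operations salaries from system_hr1: 76642

Total: 63783 + 76642 = 140425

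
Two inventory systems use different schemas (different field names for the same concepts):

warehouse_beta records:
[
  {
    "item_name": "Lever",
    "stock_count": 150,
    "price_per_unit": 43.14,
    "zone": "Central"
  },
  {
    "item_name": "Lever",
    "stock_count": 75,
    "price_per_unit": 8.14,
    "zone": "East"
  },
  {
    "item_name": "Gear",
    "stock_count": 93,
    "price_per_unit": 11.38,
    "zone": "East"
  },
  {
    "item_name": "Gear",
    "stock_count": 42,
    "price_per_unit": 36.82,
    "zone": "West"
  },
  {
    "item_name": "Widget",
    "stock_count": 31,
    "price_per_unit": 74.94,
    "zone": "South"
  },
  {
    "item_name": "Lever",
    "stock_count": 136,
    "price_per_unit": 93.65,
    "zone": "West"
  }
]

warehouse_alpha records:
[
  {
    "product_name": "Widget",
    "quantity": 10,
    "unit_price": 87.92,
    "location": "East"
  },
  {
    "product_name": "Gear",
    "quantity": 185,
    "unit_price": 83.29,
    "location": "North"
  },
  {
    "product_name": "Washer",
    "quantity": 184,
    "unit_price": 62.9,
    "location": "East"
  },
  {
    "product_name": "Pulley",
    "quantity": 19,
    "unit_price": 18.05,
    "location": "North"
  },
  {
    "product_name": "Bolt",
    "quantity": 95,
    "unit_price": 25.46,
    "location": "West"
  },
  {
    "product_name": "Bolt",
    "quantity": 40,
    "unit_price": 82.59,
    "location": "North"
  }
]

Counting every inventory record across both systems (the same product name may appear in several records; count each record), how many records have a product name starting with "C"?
0

Schema mapping: "item_name" (warehouse_beta) = "product_name" (warehouse_alpha) = product name

Records with product name starting with "C" in warehouse_beta: 0
Records with product name starting with "C" in warehouse_alpha: 0

Total: 0 + 0 = 0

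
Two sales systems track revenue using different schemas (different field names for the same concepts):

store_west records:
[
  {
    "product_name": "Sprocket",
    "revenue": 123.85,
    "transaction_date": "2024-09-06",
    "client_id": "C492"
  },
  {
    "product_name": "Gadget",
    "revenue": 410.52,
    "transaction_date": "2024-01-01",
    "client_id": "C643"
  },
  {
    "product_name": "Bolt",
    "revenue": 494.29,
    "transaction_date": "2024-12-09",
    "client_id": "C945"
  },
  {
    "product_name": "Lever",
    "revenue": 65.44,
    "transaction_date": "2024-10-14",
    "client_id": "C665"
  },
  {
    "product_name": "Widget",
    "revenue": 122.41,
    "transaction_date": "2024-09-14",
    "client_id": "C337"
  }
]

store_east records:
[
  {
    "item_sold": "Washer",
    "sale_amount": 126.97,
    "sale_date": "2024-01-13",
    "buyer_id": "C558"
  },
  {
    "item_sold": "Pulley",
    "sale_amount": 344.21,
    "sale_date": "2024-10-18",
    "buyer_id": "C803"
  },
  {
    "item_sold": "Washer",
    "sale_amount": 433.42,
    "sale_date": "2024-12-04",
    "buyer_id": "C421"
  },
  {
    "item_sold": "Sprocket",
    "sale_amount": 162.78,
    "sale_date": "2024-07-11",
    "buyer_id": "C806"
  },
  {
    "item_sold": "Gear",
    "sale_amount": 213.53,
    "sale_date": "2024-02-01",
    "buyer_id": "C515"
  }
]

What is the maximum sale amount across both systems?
494.29

Reconcile: "revenue" (store_west) = "sale_amount" (store_east) = sale amount

Maximum in store_west: 494.29
Maximum in store_east: 433.42

Overall maximum: max(494.29, 433.42) = 494.29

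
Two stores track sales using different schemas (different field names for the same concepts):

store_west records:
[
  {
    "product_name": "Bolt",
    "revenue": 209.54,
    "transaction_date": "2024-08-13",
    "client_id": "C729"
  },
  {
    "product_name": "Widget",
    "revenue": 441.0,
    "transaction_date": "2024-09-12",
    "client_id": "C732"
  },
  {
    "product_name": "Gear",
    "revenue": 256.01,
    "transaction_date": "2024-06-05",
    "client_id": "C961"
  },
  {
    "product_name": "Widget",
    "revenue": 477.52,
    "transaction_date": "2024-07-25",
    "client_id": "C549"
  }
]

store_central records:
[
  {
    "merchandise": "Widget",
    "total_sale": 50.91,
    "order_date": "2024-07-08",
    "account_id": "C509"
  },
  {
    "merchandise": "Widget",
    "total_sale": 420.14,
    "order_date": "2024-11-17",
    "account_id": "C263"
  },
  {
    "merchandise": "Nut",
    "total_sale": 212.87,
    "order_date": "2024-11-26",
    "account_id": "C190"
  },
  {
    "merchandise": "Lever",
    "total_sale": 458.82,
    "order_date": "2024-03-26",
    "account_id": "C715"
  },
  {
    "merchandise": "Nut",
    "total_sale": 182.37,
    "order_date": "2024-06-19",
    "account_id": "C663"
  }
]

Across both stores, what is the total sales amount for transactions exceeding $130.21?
2658.27

Schema mapping: "revenue" (store_west) = "total_sale" (store_central) = sale amount

Sum of sales > $130.21 in store_west: 1384.07
Sum of sales > $130.21 in store_central: 1274.2

Total: 1384.07 + 1274.2 = 2658.27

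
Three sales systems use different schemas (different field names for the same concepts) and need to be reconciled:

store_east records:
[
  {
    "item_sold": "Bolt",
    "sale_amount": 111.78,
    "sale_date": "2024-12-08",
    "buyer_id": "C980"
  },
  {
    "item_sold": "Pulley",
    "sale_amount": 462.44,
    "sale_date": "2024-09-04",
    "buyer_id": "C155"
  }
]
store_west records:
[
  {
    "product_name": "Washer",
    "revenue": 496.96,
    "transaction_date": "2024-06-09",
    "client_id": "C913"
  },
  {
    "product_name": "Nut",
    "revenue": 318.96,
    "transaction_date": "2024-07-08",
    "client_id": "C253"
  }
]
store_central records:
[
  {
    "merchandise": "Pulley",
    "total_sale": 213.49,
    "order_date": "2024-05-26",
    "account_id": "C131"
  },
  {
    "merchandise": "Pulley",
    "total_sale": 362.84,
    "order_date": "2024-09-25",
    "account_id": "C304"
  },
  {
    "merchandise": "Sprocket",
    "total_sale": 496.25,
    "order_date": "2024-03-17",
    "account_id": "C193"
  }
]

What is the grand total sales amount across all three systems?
2462.72

Schema reconciliation - all amount fields map to sale amount:

store_east (sale_amount): 574.22
store_west (revenue): 815.92
store_central (total_sale): 1072.58

Grand total: 2462.72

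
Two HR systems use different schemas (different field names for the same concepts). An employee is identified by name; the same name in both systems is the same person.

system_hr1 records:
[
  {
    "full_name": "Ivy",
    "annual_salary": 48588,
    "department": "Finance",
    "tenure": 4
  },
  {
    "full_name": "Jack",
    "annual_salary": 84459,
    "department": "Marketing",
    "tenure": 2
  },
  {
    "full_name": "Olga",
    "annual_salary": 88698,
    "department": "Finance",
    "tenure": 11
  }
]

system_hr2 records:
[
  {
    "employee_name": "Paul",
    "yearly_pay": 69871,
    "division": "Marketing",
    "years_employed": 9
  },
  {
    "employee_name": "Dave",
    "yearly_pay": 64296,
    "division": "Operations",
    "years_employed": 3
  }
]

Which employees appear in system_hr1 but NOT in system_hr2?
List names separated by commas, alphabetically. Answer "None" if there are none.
Ivy, Jack, Olga

Schema mapping: "full_name" (system_hr1) = "employee_name" (system_hr2) = employee name

Names in system_hr1: ['Ivy', 'Jack', 'Olga']
Names in system_hr2: ['Dave', 'Paul']

In system_hr1 but not system_hr2: ['Ivy', 'Jack', 'Olga']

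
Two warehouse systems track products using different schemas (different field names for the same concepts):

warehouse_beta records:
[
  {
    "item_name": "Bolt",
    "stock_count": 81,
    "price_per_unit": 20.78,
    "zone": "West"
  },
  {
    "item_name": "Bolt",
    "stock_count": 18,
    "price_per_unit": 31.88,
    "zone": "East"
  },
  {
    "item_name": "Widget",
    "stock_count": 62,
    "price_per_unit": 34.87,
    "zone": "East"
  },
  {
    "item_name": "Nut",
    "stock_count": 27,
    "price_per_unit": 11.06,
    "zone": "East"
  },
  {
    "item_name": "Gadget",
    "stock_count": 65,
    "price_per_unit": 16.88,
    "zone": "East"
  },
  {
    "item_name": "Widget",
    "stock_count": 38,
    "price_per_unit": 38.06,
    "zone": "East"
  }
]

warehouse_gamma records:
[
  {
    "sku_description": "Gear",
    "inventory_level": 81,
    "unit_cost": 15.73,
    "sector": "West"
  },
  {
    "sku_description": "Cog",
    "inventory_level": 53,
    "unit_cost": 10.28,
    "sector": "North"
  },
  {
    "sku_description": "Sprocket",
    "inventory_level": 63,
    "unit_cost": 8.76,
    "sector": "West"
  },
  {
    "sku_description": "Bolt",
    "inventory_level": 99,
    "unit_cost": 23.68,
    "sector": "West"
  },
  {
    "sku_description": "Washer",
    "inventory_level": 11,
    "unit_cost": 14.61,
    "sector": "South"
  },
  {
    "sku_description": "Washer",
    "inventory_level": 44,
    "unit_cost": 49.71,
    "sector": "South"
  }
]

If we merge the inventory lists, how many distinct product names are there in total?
8

Schema mapping: "item_name" (warehouse_beta) = "sku_description" (warehouse_gamma) = product name

Products in warehouse_beta: ['Bolt', 'Gadget', 'Nut', 'Widget']
Products in warehouse_gamma: ['Bolt', 'Cog', 'Gear', 'Sprocket', 'Washer']

Union (unique products): ['Bolt', 'Cog', 'Gadget', 'Gear', 'Nut', 'Sprocket', 'Washer', 'Widget']
Count: 8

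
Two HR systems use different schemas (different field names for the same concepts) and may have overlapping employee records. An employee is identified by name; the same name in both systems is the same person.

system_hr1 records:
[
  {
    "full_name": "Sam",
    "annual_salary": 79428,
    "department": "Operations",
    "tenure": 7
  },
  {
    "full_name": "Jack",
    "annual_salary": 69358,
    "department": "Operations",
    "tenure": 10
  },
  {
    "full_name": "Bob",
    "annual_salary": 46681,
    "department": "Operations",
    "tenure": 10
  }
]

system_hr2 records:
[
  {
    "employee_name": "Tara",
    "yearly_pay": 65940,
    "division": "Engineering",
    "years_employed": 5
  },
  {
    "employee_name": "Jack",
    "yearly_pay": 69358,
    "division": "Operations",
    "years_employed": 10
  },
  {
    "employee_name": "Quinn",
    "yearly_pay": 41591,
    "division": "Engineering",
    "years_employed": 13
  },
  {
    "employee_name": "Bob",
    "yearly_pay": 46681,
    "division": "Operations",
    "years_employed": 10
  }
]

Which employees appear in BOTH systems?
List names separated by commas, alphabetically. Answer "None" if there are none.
Bob, Jack

Schema mapping: "full_name" (system_hr1) = "employee_name" (system_hr2) = employee name

Names in system_hr1: ['Bob', 'Jack', 'Sam']
Names in system_hr2: ['Bob', 'Jack', 'Quinn', 'Tara']

Intersection: ['Bob', 'Jack']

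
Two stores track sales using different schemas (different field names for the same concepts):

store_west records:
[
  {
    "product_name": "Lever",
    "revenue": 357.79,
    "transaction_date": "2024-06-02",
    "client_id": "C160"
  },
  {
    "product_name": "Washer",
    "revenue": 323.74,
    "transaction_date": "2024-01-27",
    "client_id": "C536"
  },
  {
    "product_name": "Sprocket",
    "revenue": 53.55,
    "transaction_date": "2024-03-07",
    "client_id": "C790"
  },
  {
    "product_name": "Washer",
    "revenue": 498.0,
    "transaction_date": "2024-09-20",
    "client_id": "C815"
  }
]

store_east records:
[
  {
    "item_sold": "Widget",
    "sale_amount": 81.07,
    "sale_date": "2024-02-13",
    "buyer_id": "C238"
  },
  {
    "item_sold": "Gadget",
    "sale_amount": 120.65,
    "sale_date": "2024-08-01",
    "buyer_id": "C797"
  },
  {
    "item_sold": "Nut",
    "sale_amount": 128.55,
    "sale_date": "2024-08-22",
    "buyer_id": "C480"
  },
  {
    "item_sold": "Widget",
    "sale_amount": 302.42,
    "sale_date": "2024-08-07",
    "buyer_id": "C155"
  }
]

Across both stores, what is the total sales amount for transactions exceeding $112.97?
1731.15

Schema mapping: "revenue" (store_west) = "sale_amount" (store_east) = sale amount

Sum of sales > $112.97 in store_west: 1179.53
Sum of sales > $112.97 in store_east: 551.62

Total: 1179.53 + 551.62 = 1731.15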